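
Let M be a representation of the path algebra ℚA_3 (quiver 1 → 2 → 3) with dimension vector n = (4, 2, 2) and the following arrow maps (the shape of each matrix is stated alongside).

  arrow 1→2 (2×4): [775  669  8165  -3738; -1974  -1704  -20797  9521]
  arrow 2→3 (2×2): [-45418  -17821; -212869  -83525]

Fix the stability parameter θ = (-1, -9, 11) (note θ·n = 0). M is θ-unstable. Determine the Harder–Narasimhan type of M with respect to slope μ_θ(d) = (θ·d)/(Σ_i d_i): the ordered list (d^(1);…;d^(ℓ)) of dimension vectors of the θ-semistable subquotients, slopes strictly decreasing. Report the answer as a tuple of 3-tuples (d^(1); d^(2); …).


Via rank(M_{q-1}∘⋯∘M_p): M ≅ I[1,1]^2, I[1,3]^2.
μ_θ-semistable layers: μ^(1)=11; μ^(2)=-1; μ^(3)=-5

((0, 0, 2); (2, 0, 0); (2, 2, 0))


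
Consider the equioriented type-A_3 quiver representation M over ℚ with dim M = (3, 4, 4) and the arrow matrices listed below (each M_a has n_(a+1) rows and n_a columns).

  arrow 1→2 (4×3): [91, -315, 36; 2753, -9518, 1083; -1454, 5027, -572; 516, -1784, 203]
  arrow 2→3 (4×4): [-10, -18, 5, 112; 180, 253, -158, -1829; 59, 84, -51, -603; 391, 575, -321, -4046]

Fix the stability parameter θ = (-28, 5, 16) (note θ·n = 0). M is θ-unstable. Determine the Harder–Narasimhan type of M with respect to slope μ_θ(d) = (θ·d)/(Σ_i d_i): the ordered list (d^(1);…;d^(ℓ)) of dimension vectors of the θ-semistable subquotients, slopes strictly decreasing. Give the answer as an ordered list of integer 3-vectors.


Via rank(M_{q-1}∘⋯∘M_p): M ≅ I[1,3]^3, I[2,2], I[3,3].
μ_θ-semistable layers: μ^(1)=16; μ^(2)=5; μ^(3)=-28

((0, 0, 4); (0, 4, 0); (3, 0, 0))


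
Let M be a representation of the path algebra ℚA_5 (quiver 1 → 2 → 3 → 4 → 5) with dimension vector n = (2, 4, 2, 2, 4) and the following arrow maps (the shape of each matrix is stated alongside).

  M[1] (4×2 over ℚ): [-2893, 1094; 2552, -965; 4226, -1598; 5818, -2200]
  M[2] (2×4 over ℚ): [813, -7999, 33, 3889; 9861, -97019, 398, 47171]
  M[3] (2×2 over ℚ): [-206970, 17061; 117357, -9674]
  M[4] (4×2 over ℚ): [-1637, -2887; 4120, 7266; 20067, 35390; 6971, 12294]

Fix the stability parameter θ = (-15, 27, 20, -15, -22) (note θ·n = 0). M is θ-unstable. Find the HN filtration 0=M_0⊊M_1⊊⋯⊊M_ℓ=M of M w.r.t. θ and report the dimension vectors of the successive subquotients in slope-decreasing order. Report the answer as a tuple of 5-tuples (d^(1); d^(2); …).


Via rank(M_{q-1}∘⋯∘M_p): M ≅ I[1,2], I[1,5], I[2,2], I[2,5], I[5,5]^2.
μ_θ-semistable layers: μ^(1)=27; μ^(2)=5/2; μ^(3)=-15; μ^(4)=-22

((0, 2, 0, 0, 0); (0, 2, 2, 2, 2); (2, 0, 0, 0, 0); (0, 0, 0, 0, 2))


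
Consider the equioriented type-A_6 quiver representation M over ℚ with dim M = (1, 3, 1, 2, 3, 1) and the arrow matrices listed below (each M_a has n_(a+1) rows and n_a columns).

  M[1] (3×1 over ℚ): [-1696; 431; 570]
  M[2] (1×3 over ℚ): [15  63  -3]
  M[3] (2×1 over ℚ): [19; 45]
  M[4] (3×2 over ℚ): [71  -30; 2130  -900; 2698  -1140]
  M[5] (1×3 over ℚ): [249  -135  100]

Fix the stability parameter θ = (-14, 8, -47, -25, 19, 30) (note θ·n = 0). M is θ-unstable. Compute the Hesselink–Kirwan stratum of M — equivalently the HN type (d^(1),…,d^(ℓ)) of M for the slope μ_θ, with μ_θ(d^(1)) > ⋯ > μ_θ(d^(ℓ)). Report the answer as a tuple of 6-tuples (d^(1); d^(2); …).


Interval decomposition of M: I[1,6], I[2,2]^2, I[4,4], I[5,5]^2.
HN type (ℓ=5): μ^(1)=30; μ^(2)=19; μ^(3)=8; μ^(4)=-39/2; μ^(5)=-25

((0, 0, 0, 0, 0, 1); (0, 0, 0, 0, 3, 0); (0, 2, 0, 0, 0, 0); (1, 1, 1, 1, 0, 0); (0, 0, 0, 1, 0, 0))


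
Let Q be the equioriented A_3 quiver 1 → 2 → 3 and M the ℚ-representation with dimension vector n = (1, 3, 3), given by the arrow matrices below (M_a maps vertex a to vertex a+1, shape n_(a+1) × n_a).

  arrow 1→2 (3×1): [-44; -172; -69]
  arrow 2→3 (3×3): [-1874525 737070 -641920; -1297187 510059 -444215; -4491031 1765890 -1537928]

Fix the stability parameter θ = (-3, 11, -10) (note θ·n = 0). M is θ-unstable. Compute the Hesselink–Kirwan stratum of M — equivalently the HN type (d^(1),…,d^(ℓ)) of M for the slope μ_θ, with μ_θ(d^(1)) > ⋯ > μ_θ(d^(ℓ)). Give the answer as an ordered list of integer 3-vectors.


Via rank(M_{q-1}∘⋯∘M_p): M ≅ I[1,3], I[2,2], I[2,3], I[3,3].
μ_θ-semistable layers: μ^(1)=11; μ^(2)=1/2; μ^(3)=-3; μ^(4)=-10

((0, 1, 0); (0, 2, 2); (1, 0, 0); (0, 0, 1))


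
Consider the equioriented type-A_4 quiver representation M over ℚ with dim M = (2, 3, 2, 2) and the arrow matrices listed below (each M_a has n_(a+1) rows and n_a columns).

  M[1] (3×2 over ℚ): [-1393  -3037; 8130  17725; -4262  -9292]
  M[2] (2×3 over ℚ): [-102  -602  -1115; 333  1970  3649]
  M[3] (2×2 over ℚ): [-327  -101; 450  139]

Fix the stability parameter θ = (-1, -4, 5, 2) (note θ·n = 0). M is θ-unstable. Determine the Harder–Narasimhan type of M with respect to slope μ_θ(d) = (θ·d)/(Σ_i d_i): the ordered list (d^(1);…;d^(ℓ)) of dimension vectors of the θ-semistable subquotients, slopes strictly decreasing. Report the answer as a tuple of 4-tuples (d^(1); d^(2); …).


Barcode: M ≅ I[1,4]^2, I[2,2]. HN layers by μ_θ (3 steps, strictly decreasing):
  μ^(1)=7/2; μ^(2)=-5/2; μ^(3)=-4

((0, 0, 2, 2); (2, 2, 0, 0); (0, 1, 0, 0))


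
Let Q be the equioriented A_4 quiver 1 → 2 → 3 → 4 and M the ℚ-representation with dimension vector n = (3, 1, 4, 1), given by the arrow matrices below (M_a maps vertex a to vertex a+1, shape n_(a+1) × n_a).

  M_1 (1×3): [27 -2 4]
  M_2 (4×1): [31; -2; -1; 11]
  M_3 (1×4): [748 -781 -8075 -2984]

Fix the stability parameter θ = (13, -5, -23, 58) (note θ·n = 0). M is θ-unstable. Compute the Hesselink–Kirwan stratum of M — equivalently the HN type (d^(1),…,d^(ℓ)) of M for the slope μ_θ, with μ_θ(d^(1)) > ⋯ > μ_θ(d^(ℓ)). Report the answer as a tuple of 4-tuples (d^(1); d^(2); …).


Via rank(M_{q-1}∘⋯∘M_p): M ≅ I[1,1]^2, I[1,4], I[3,3]^3.
μ_θ-semistable layers: μ^(1)=58; μ^(2)=13; μ^(3)=-5; μ^(4)=-23

((0, 0, 0, 1); (2, 0, 0, 0); (1, 1, 1, 0); (0, 0, 3, 0))


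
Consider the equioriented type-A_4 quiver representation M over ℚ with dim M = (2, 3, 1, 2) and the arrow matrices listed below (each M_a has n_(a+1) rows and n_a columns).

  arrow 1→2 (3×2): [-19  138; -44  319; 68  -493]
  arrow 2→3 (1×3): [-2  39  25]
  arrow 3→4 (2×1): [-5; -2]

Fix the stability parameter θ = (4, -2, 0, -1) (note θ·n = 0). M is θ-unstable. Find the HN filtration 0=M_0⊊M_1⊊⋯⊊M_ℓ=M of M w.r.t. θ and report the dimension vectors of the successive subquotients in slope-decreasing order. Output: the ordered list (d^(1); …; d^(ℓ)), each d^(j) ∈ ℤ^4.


Interval decomposition of M: I[1,2], I[1,4], I[2,2], I[4,4].
HN type (ℓ=4): μ^(1)=1; μ^(2)=1/4; μ^(3)=-1; μ^(4)=-2

((1, 1, 0, 0); (1, 1, 1, 1); (0, 0, 0, 1); (0, 1, 0, 0))


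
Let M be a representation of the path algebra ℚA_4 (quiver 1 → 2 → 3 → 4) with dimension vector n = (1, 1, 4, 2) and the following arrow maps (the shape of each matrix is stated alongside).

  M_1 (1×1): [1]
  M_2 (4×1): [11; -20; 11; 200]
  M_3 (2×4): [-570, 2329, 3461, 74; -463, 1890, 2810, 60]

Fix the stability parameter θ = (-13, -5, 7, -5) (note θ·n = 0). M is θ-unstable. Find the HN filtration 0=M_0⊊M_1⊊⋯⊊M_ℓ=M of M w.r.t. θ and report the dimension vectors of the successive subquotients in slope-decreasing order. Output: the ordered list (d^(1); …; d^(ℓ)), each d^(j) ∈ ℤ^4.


Barcode: M ≅ I[1,4], I[3,3]^2, I[3,4]. HN layers by μ_θ (4 steps, strictly decreasing):
  μ^(1)=7; μ^(2)=1; μ^(3)=-5; μ^(4)=-13

((0, 0, 2, 0); (0, 0, 2, 2); (0, 1, 0, 0); (1, 0, 0, 0))


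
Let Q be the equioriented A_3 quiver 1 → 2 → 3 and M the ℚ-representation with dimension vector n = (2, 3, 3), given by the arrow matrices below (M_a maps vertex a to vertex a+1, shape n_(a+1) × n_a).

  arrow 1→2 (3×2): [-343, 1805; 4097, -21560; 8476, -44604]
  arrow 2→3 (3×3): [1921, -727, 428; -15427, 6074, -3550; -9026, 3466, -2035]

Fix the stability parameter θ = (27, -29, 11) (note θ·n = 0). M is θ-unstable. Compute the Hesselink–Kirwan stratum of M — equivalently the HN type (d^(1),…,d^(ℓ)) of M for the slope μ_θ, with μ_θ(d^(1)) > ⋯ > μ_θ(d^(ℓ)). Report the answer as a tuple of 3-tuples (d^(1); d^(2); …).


Barcode: M ≅ I[1,3]^2, I[2,3]. HN layers by μ_θ (3 steps, strictly decreasing):
  μ^(1)=11; μ^(2)=-1; μ^(3)=-29

((0, 0, 3); (2, 2, 0); (0, 1, 0))


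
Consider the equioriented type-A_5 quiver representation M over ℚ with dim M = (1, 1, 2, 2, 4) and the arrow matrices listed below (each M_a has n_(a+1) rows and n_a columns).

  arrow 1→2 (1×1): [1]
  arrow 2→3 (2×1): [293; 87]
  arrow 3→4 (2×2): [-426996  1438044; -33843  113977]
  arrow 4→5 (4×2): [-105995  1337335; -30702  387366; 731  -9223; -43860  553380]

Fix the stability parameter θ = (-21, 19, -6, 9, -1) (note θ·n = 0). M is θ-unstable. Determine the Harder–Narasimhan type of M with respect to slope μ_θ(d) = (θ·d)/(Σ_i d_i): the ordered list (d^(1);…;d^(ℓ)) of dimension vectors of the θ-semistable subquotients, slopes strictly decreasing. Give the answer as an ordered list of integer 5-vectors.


Interval decomposition of M: I[1,3], I[3,5], I[4,4], I[5,5]^3.
HN type (ℓ=6): μ^(1)=9; μ^(2)=13/2; μ^(3)=4; μ^(4)=-1; μ^(5)=-6; μ^(6)=-21

((0, 0, 0, 1, 0); (0, 1, 1, 0, 0); (0, 0, 0, 1, 1); (0, 0, 0, 0, 3); (0, 0, 1, 0, 0); (1, 0, 0, 0, 0))


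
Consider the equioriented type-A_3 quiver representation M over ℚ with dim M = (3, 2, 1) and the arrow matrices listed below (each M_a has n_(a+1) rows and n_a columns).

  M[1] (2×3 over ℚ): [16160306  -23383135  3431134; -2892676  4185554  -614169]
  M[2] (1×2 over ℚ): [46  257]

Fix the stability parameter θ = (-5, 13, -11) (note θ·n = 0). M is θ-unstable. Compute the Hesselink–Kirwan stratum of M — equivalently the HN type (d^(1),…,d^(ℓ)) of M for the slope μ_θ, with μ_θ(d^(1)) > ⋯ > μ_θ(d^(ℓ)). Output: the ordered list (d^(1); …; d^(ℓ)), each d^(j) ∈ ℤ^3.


Barcode: M ≅ I[1,1], I[1,2], I[1,3]. HN layers by μ_θ (3 steps, strictly decreasing):
  μ^(1)=13; μ^(2)=1; μ^(3)=-5

((0, 1, 0); (0, 1, 1); (3, 0, 0))


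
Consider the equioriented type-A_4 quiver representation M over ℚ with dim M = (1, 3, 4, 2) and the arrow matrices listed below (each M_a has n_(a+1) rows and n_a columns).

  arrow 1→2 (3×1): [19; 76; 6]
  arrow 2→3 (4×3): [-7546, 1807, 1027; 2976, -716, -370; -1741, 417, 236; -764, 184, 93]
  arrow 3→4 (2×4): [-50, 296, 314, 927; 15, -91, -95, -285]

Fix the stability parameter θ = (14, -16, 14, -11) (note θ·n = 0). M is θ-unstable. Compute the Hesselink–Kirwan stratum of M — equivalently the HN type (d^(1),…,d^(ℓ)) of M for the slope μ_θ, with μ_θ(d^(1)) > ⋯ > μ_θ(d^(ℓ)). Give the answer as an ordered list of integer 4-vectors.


Barcode: M ≅ I[1,4], I[2,3], I[2,4], I[3,3]. HN layers by μ_θ (4 steps, strictly decreasing):
  μ^(1)=14; μ^(2)=3/2; μ^(3)=-1; μ^(4)=-16

((0, 0, 2, 0); (0, 0, 2, 2); (1, 1, 0, 0); (0, 2, 0, 0))


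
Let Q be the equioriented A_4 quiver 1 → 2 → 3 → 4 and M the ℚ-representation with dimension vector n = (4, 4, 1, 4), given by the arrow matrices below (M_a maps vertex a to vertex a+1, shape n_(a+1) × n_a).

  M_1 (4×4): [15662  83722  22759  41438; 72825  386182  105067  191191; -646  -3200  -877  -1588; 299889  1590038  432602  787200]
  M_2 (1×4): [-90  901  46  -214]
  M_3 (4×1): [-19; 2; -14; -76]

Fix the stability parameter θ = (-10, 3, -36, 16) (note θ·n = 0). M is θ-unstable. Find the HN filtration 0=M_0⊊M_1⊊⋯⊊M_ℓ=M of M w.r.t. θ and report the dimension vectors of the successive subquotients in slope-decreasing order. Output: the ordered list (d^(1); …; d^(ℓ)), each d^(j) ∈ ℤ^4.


Barcode: M ≅ I[1,2]^3, I[1,4], I[4,4]^3. HN layers by μ_θ (4 steps, strictly decreasing):
  μ^(1)=16; μ^(2)=3; μ^(3)=-10; μ^(4)=-43/3

((0, 0, 0, 4); (0, 3, 0, 0); (3, 0, 0, 0); (1, 1, 1, 0))


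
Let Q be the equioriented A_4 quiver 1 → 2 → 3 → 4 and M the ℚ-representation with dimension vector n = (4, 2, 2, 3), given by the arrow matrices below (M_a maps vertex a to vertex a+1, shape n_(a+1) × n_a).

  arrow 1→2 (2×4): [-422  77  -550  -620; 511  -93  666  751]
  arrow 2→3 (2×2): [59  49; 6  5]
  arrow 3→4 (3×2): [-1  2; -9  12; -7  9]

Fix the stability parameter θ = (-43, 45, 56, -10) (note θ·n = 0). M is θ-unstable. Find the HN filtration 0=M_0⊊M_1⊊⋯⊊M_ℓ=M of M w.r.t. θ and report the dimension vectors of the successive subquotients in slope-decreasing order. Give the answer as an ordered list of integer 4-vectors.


Interval decomposition of M: I[1,1]^2, I[1,4]^2, I[4,4].
HN type (ℓ=3): μ^(1)=91/3; μ^(2)=-10; μ^(3)=-43

((0, 2, 2, 2); (0, 0, 0, 1); (4, 0, 0, 0))


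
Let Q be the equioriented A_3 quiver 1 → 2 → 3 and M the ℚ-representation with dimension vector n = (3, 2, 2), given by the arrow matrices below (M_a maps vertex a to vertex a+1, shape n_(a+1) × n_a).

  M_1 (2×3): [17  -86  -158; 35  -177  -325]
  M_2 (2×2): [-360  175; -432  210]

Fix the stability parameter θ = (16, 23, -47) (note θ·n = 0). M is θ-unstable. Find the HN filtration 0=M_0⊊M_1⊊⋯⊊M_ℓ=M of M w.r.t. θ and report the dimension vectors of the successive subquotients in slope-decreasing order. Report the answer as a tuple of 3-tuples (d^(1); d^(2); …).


Via rank(M_{q-1}∘⋯∘M_p): M ≅ I[1,1], I[1,2], I[1,3], I[3,3].
μ_θ-semistable layers: μ^(1)=23; μ^(2)=16; μ^(3)=-8/3; μ^(4)=-47

((0, 1, 0); (2, 0, 0); (1, 1, 1); (0, 0, 1))


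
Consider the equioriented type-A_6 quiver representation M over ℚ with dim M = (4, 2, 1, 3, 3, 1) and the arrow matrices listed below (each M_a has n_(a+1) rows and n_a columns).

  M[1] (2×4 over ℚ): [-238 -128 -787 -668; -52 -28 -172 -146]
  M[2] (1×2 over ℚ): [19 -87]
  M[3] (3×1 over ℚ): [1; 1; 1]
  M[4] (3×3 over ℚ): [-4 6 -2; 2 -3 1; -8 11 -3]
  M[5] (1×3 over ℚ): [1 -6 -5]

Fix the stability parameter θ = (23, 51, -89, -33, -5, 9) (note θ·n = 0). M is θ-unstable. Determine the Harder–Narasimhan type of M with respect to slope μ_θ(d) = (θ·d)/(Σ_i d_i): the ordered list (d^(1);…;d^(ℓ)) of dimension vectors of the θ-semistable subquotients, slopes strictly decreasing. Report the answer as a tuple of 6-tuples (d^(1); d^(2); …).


Barcode: M ≅ I[1,1]^2, I[1,2], I[1,4], I[4,5], I[4,6], I[5,5]. HN layers by μ_θ (6 steps, strictly decreasing):
  μ^(1)=51; μ^(2)=23; μ^(3)=9; μ^(4)=-5; μ^(5)=-12; μ^(6)=-33

((0, 1, 0, 0, 0, 0); (3, 0, 0, 0, 0, 0); (0, 0, 0, 0, 0, 1); (0, 0, 0, 0, 3, 0); (1, 1, 1, 1, 0, 0); (0, 0, 0, 2, 0, 0))


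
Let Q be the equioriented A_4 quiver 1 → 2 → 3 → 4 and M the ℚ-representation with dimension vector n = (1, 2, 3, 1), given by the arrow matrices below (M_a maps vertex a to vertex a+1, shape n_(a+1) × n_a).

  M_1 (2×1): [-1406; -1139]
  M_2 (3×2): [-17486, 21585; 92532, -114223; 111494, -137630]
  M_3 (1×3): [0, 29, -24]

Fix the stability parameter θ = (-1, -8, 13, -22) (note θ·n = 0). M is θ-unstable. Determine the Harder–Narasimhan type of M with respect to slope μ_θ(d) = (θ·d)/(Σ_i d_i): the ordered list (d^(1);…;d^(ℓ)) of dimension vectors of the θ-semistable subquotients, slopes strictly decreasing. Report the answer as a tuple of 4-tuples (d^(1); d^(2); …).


Via rank(M_{q-1}∘⋯∘M_p): M ≅ I[1,4], I[2,3], I[3,3].
μ_θ-semistable layers: μ^(1)=13; μ^(2)=-9/2; μ^(3)=-8

((0, 0, 2, 0); (1, 1, 1, 1); (0, 1, 0, 0))


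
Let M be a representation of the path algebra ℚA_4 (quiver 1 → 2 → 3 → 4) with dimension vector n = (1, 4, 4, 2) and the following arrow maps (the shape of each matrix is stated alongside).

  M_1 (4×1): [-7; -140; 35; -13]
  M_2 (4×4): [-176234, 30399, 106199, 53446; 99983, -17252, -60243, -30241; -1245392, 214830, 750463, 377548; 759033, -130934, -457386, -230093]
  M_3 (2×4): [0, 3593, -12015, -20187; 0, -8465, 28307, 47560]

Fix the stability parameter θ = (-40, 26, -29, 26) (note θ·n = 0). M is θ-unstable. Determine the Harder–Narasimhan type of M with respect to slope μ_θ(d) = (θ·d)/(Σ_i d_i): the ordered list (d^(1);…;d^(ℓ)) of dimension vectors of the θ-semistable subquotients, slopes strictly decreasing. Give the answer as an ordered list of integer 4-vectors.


Barcode: M ≅ I[1,3], I[2,3], I[2,4]^2. HN layers by μ_θ (3 steps, strictly decreasing):
  μ^(1)=26; μ^(2)=-3/2; μ^(3)=-40

((0, 0, 0, 2); (0, 4, 4, 0); (1, 0, 0, 0))


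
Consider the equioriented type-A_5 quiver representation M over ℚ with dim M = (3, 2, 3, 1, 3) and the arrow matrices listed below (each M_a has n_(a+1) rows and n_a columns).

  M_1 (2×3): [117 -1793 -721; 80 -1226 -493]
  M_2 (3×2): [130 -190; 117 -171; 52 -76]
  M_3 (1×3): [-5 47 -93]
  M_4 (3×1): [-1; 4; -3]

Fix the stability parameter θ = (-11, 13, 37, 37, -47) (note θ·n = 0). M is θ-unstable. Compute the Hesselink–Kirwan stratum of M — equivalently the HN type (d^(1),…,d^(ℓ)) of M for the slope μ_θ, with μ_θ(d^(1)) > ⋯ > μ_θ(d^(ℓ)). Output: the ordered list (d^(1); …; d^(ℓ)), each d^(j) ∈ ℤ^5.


Barcode: M ≅ I[1,1], I[1,2], I[1,5], I[3,3]^2, I[5,5]^2. HN layers by μ_θ (5 steps, strictly decreasing):
  μ^(1)=37; μ^(2)=13; μ^(3)=10; μ^(4)=-11; μ^(5)=-47

((0, 0, 2, 0, 0); (0, 1, 0, 0, 0); (0, 1, 1, 1, 1); (3, 0, 0, 0, 0); (0, 0, 0, 0, 2))


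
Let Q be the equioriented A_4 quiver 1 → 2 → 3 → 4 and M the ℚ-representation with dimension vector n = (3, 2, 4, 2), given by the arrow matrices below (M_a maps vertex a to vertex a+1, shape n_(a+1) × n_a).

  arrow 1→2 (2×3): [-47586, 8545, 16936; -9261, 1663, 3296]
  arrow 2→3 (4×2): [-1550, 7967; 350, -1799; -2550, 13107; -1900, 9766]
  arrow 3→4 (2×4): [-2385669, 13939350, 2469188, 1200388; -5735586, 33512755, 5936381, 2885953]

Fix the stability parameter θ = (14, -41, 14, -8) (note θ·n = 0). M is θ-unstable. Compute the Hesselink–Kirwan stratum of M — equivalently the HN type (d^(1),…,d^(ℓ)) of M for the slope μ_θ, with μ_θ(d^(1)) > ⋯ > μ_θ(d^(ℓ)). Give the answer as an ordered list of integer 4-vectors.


Via rank(M_{q-1}∘⋯∘M_p): M ≅ I[1,1], I[1,2], I[1,4], I[3,3]^2, I[3,4].
μ_θ-semistable layers: μ^(1)=14; μ^(2)=3; μ^(3)=-27/2

((1, 0, 2, 0); (0, 0, 2, 2); (2, 2, 0, 0))


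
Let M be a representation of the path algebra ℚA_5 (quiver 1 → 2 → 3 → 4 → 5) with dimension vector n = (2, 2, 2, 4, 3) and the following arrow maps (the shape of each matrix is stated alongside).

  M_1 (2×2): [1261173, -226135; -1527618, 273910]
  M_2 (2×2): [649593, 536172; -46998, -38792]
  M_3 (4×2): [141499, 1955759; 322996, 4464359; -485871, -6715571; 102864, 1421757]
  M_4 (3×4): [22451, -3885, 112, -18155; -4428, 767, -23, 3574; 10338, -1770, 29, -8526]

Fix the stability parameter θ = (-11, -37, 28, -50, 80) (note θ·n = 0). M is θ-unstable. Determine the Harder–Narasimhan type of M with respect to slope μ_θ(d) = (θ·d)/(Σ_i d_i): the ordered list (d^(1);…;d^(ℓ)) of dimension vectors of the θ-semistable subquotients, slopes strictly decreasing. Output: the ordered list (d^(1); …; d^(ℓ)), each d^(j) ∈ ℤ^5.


Barcode: M ≅ I[1,1], I[1,5], I[2,2], I[3,5], I[4,4], I[4,5]. HN layers by μ_θ (5 steps, strictly decreasing):
  μ^(1)=80; μ^(2)=-11; μ^(3)=-24; μ^(4)=-37; μ^(5)=-50

((0, 0, 0, 0, 3); (1, 0, 2, 2, 0); (1, 1, 0, 0, 0); (0, 1, 0, 0, 0); (0, 0, 0, 2, 0))


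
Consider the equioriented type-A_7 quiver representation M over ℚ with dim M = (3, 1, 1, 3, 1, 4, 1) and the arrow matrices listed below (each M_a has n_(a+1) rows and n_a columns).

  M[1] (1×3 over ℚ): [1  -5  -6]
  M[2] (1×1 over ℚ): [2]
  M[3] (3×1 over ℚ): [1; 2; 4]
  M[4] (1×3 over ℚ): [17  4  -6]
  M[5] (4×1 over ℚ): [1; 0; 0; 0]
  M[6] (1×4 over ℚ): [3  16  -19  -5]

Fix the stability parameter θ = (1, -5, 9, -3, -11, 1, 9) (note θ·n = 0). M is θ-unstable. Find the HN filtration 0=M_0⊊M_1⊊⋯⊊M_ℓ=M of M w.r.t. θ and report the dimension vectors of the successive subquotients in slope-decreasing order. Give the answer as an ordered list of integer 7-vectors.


Via rank(M_{q-1}∘⋯∘M_p): M ≅ I[1,1]^2, I[1,7], I[4,4]^2, I[6,6]^3.
μ_θ-semistable layers: μ^(1)=9; μ^(2)=1; μ^(3)=-5/3; μ^(4)=-2; μ^(5)=-3

((0, 0, 0, 0, 0, 0, 1); (2, 0, 0, 0, 0, 4, 0); (0, 0, 1, 1, 1, 0, 0); (1, 1, 0, 0, 0, 0, 0); (0, 0, 0, 2, 0, 0, 0))


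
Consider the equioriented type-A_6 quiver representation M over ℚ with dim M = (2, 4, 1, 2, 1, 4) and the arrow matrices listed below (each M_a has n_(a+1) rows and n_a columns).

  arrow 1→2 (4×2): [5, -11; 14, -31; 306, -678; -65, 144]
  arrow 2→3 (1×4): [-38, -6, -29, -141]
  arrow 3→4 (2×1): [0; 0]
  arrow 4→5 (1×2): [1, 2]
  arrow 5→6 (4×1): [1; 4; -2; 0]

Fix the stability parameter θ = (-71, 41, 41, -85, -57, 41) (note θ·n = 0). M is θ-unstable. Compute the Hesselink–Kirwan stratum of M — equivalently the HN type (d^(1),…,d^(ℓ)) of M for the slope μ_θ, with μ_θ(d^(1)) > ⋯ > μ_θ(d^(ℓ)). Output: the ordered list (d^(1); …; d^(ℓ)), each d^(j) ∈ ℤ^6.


Interval decomposition of M: I[1,2], I[1,3], I[2,2]^2, I[4,4], I[4,6], I[6,6]^3.
HN type (ℓ=4): μ^(1)=41; μ^(2)=-57; μ^(3)=-71; μ^(4)=-85

((0, 4, 1, 0, 0, 4); (0, 0, 0, 0, 1, 0); (2, 0, 0, 0, 0, 0); (0, 0, 0, 2, 0, 0))


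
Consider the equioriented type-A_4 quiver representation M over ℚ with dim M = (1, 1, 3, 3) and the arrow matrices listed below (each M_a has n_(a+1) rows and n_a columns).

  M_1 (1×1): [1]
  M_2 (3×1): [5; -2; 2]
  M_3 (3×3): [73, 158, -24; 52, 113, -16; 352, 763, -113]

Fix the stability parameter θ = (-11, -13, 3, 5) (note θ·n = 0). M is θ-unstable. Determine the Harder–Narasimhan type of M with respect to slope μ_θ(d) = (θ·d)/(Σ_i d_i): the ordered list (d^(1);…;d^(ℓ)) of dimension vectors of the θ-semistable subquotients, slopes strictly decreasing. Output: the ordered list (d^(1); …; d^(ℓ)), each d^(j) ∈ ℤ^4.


Barcode: M ≅ I[1,4], I[3,4]^2. HN layers by μ_θ (3 steps, strictly decreasing):
  μ^(1)=5; μ^(2)=3; μ^(3)=-12

((0, 0, 0, 3); (0, 0, 3, 0); (1, 1, 0, 0))


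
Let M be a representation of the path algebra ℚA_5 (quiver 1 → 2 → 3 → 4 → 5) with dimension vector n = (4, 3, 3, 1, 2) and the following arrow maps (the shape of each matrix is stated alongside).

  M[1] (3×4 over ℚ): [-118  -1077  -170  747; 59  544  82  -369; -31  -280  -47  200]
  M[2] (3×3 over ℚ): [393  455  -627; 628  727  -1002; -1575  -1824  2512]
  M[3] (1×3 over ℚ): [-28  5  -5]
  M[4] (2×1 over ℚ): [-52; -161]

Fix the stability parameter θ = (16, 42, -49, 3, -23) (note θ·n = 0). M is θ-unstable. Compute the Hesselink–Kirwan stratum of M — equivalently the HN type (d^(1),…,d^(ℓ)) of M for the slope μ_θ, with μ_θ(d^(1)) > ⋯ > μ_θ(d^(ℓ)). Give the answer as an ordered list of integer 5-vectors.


Barcode: M ≅ I[1,1], I[1,3]^2, I[1,5], I[5,5]. HN layers by μ_θ (4 steps, strictly decreasing):
  μ^(1)=16; μ^(2)=3; μ^(3)=-11/5; μ^(4)=-23

((1, 0, 0, 0, 0); (2, 2, 2, 0, 0); (1, 1, 1, 1, 1); (0, 0, 0, 0, 1))


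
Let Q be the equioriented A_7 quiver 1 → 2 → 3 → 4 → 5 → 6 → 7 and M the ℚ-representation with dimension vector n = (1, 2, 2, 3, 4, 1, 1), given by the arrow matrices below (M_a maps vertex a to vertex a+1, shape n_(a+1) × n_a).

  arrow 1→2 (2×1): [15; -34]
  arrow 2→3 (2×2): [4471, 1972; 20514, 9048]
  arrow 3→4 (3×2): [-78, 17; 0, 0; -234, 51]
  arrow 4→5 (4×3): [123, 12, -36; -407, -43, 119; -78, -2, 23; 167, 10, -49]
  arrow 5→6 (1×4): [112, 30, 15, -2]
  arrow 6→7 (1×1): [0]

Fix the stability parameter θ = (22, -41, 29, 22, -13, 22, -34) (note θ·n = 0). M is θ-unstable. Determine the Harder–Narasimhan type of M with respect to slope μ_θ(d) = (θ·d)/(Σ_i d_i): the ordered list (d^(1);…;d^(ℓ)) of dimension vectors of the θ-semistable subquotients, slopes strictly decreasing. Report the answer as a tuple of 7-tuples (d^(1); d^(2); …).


Barcode: M ≅ I[1,3], I[2,2], I[3,6], I[4,5]^2, I[5,5], I[7,7]. HN layers by μ_θ (8 steps, strictly decreasing):
  μ^(1)=29; μ^(2)=22; μ^(3)=38/3; μ^(4)=9/2; μ^(5)=-19/2; μ^(6)=-13; μ^(7)=-34; μ^(8)=-41

((0, 0, 1, 0, 0, 0, 0); (0, 0, 0, 0, 0, 1, 0); (0, 0, 1, 1, 1, 0, 0); (0, 0, 0, 2, 2, 0, 0); (1, 1, 0, 0, 0, 0, 0); (0, 0, 0, 0, 1, 0, 0); (0, 0, 0, 0, 0, 0, 1); (0, 1, 0, 0, 0, 0, 0))


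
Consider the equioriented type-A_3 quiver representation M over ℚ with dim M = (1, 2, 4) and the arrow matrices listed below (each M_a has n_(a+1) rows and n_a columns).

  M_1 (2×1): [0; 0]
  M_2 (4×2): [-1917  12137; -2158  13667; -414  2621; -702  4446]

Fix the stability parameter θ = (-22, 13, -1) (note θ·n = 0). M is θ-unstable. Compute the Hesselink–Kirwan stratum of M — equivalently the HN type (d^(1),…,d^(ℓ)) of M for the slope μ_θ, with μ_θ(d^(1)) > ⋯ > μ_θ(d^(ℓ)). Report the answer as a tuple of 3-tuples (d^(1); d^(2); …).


Interval decomposition of M: I[1,1], I[2,3]^2, I[3,3]^2.
HN type (ℓ=3): μ^(1)=6; μ^(2)=-1; μ^(3)=-22

((0, 2, 2); (0, 0, 2); (1, 0, 0))


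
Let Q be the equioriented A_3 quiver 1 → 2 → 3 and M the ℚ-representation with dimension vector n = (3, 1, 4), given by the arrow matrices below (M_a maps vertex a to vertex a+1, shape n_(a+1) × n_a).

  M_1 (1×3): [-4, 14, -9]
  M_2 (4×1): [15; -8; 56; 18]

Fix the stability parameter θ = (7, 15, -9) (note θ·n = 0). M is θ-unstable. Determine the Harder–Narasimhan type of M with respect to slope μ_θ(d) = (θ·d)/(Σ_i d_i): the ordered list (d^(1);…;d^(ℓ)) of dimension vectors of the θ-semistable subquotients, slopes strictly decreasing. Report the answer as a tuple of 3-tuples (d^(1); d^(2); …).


Interval decomposition of M: I[1,1]^2, I[1,3], I[3,3]^3.
HN type (ℓ=3): μ^(1)=7; μ^(2)=13/3; μ^(3)=-9

((2, 0, 0); (1, 1, 1); (0, 0, 3))


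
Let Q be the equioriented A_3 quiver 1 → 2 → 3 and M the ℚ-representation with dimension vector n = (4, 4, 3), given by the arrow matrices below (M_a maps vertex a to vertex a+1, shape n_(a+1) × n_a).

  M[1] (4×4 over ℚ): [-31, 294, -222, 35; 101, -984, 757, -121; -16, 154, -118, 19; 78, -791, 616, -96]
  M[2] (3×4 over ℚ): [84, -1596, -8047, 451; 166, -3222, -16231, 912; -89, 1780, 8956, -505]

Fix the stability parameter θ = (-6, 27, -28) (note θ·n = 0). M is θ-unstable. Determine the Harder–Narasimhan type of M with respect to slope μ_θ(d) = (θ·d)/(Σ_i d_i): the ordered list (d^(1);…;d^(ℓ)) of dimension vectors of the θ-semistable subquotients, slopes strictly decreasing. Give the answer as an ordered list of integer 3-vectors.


Via rank(M_{q-1}∘⋯∘M_p): M ≅ I[1,2], I[1,3]^3.
μ_θ-semistable layers: μ^(1)=27; μ^(2)=-1/2; μ^(3)=-6

((0, 1, 0); (0, 3, 3); (4, 0, 0))


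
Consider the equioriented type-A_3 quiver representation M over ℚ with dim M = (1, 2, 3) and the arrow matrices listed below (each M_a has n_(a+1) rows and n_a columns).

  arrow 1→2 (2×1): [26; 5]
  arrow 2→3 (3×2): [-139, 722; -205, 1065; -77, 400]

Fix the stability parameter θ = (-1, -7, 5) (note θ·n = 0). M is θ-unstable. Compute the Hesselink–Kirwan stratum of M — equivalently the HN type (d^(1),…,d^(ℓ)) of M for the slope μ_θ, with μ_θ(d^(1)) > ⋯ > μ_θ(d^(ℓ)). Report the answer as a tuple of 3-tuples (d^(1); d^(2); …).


Via rank(M_{q-1}∘⋯∘M_p): M ≅ I[1,3], I[2,3], I[3,3].
μ_θ-semistable layers: μ^(1)=5; μ^(2)=-4; μ^(3)=-7

((0, 0, 3); (1, 1, 0); (0, 1, 0))


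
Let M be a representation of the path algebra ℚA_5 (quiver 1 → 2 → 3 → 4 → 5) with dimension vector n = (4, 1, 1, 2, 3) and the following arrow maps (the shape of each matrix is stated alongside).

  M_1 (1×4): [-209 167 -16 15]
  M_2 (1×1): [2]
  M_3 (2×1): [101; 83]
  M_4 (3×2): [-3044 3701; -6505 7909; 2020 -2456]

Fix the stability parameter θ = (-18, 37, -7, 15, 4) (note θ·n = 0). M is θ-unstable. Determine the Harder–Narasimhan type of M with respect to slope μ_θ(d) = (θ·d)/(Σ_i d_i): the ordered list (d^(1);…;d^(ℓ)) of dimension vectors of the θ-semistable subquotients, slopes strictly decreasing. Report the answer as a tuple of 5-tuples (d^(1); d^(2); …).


Via rank(M_{q-1}∘⋯∘M_p): M ≅ I[1,1]^3, I[1,5], I[4,5], I[5,5].
μ_θ-semistable layers: μ^(1)=49/4; μ^(2)=19/2; μ^(3)=4; μ^(4)=-18

((0, 1, 1, 1, 1); (0, 0, 0, 1, 1); (0, 0, 0, 0, 1); (4, 0, 0, 0, 0))


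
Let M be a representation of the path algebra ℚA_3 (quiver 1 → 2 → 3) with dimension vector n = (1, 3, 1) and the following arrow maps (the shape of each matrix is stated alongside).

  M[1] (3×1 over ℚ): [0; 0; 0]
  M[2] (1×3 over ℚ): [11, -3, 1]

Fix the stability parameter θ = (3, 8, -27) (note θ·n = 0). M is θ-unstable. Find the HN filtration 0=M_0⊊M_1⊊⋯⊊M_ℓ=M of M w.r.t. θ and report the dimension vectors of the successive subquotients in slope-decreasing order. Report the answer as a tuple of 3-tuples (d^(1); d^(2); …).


Interval decomposition of M: I[1,1], I[2,2]^2, I[2,3].
HN type (ℓ=3): μ^(1)=8; μ^(2)=3; μ^(3)=-19/2

((0, 2, 0); (1, 0, 0); (0, 1, 1))


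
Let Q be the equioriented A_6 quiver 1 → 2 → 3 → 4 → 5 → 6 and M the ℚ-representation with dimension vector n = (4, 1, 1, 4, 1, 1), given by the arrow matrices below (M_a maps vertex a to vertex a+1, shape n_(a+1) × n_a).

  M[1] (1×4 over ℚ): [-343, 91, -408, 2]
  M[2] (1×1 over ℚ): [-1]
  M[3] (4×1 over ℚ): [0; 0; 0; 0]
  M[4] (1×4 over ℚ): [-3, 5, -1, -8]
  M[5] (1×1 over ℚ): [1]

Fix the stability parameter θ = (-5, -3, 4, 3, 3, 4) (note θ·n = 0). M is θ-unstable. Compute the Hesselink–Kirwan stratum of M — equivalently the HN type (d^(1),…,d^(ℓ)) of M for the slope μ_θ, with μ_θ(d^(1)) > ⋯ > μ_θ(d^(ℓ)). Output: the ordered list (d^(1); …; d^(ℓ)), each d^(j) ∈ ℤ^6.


Barcode: M ≅ I[1,1]^3, I[1,3], I[4,4]^3, I[4,6]. HN layers by μ_θ (4 steps, strictly decreasing):
  μ^(1)=4; μ^(2)=3; μ^(3)=-3; μ^(4)=-5

((0, 0, 1, 0, 0, 1); (0, 0, 0, 4, 1, 0); (0, 1, 0, 0, 0, 0); (4, 0, 0, 0, 0, 0))


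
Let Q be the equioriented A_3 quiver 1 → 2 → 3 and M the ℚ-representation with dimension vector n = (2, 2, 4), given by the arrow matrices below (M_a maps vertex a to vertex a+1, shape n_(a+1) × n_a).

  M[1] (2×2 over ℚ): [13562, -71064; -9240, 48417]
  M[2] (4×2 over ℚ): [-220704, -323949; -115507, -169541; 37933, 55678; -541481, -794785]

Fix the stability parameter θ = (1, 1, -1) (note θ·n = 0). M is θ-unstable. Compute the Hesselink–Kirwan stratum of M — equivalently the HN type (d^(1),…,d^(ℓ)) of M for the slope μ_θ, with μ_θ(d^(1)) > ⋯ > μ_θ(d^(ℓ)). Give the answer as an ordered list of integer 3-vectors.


Via rank(M_{q-1}∘⋯∘M_p): M ≅ I[1,3]^2, I[3,3]^2.
μ_θ-semistable layers: μ^(1)=1/3; μ^(2)=-1

((2, 2, 2); (0, 0, 2))


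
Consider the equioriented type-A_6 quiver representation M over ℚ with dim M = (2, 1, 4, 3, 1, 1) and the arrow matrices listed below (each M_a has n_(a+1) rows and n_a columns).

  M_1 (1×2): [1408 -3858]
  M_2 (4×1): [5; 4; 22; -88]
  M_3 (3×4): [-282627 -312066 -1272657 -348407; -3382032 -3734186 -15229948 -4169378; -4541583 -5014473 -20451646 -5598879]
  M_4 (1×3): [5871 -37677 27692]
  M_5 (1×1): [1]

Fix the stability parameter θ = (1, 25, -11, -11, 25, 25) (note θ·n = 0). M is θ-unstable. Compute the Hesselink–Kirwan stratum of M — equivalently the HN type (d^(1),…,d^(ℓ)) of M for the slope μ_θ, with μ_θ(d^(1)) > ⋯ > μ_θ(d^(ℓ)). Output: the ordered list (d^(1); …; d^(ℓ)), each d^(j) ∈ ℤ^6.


Via rank(M_{q-1}∘⋯∘M_p): M ≅ I[1,1], I[1,6], I[3,3], I[3,4]^2.
μ_θ-semistable layers: μ^(1)=25; μ^(2)=1; μ^(3)=-11

((0, 0, 0, 0, 1, 1); (2, 1, 1, 1, 0, 0); (0, 0, 3, 2, 0, 0))


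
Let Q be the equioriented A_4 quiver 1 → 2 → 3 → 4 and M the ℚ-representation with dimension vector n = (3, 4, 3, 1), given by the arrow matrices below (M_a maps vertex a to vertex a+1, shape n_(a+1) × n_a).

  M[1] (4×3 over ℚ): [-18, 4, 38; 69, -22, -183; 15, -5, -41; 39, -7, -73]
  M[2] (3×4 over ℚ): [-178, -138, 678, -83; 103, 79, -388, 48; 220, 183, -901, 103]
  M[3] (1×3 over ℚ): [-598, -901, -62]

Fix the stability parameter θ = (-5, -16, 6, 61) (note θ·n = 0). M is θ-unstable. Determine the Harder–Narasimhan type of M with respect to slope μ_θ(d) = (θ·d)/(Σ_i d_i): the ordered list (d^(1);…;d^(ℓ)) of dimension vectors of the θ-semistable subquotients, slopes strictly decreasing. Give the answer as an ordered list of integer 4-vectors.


Barcode: M ≅ I[1,1], I[1,3], I[1,4], I[2,2], I[2,3]. HN layers by μ_θ (5 steps, strictly decreasing):
  μ^(1)=61; μ^(2)=6; μ^(3)=-5; μ^(4)=-21/2; μ^(5)=-16

((0, 0, 0, 1); (0, 0, 3, 0); (1, 0, 0, 0); (2, 2, 0, 0); (0, 2, 0, 0))


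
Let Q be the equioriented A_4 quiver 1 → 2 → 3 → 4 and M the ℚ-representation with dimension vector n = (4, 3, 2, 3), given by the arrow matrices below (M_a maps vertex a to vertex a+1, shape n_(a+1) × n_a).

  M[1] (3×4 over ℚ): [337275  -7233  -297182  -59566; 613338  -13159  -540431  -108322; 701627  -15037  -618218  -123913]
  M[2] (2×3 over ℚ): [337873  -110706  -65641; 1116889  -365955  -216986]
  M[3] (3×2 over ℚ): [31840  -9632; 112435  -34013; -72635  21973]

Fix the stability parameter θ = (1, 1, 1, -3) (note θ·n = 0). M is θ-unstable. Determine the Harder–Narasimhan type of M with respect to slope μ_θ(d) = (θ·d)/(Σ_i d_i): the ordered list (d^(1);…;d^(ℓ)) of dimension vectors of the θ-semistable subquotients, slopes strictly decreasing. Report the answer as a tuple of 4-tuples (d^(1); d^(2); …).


Interval decomposition of M: I[1,1], I[1,2], I[1,3], I[1,4], I[4,4]^2.
HN type (ℓ=3): μ^(1)=1; μ^(2)=0; μ^(3)=-3

((3, 2, 1, 0); (1, 1, 1, 1); (0, 0, 0, 2))


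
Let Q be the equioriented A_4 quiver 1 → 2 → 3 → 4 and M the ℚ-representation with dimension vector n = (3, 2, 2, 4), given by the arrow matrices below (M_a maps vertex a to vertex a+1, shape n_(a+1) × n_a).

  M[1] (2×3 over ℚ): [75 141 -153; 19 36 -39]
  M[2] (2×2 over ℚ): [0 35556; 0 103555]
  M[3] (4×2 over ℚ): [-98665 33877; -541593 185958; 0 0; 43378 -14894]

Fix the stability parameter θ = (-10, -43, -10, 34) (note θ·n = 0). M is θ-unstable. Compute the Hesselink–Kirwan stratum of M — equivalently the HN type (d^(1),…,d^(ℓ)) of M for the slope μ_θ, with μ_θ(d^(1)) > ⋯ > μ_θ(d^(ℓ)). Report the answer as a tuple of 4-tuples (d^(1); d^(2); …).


Via rank(M_{q-1}∘⋯∘M_p): M ≅ I[1,1], I[1,2], I[1,4], I[3,4], I[4,4]^2.
μ_θ-semistable layers: μ^(1)=34; μ^(2)=-10; μ^(3)=-53/2

((0, 0, 0, 4); (1, 0, 2, 0); (2, 2, 0, 0))


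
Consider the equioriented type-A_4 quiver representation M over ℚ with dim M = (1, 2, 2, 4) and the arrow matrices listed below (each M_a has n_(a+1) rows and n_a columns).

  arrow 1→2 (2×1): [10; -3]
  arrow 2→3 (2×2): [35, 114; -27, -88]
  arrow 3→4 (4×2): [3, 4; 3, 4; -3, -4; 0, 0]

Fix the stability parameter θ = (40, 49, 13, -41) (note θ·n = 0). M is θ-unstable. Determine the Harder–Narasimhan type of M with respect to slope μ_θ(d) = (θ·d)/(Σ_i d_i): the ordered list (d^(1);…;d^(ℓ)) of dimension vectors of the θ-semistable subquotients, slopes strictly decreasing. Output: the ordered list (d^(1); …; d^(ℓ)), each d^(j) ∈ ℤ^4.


Barcode: M ≅ I[1,3], I[2,4], I[4,4]^3. HN layers by μ_θ (3 steps, strictly decreasing):
  μ^(1)=34; μ^(2)=7; μ^(3)=-41

((1, 1, 1, 0); (0, 1, 1, 1); (0, 0, 0, 3))


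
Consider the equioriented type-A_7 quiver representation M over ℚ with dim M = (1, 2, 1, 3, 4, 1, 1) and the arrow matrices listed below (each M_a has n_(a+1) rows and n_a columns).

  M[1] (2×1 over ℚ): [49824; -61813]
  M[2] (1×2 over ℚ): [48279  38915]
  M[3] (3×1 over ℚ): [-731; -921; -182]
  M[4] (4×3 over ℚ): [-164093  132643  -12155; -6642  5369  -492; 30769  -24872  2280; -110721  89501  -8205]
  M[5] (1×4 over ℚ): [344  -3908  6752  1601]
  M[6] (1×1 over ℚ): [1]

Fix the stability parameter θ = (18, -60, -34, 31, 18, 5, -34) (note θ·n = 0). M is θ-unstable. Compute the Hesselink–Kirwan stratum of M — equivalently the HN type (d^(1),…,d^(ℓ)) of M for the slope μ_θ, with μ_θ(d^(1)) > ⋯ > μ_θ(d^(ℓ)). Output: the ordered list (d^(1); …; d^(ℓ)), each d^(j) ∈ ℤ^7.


Interval decomposition of M: I[1,5], I[2,2], I[4,5], I[4,7], I[5,5].
HN type (ℓ=5): μ^(1)=49/2; μ^(2)=18; μ^(3)=5; μ^(4)=-76/3; μ^(5)=-60

((0, 0, 0, 2, 2, 0, 0); (0, 0, 0, 0, 1, 0, 0); (0, 0, 0, 1, 1, 1, 1); (1, 1, 1, 0, 0, 0, 0); (0, 1, 0, 0, 0, 0, 0))


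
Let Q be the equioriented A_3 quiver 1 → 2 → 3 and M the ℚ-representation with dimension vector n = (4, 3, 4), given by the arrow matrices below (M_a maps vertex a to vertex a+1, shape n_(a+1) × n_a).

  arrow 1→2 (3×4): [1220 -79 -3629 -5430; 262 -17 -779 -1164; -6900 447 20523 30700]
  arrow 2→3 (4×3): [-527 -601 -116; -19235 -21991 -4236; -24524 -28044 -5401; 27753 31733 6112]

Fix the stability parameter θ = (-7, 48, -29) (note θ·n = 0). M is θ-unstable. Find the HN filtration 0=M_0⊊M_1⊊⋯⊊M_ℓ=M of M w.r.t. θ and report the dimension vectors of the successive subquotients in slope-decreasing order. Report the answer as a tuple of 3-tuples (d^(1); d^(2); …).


Interval decomposition of M: I[1,1], I[1,3]^3, I[3,3].
HN type (ℓ=3): μ^(1)=19/2; μ^(2)=-7; μ^(3)=-29

((0, 3, 3); (4, 0, 0); (0, 0, 1))


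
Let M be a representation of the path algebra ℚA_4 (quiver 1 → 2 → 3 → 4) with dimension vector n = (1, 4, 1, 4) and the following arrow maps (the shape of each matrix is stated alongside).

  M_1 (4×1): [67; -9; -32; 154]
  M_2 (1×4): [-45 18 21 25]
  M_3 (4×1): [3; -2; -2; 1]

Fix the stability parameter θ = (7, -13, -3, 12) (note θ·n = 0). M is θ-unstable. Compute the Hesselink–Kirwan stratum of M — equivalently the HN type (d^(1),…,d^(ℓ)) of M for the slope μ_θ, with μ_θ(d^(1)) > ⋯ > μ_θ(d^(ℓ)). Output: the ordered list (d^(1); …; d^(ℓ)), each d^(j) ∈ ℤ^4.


Barcode: M ≅ I[1,4], I[2,2]^3, I[4,4]^3. HN layers by μ_θ (3 steps, strictly decreasing):
  μ^(1)=12; μ^(2)=-3; μ^(3)=-13

((0, 0, 0, 4); (1, 1, 1, 0); (0, 3, 0, 0))


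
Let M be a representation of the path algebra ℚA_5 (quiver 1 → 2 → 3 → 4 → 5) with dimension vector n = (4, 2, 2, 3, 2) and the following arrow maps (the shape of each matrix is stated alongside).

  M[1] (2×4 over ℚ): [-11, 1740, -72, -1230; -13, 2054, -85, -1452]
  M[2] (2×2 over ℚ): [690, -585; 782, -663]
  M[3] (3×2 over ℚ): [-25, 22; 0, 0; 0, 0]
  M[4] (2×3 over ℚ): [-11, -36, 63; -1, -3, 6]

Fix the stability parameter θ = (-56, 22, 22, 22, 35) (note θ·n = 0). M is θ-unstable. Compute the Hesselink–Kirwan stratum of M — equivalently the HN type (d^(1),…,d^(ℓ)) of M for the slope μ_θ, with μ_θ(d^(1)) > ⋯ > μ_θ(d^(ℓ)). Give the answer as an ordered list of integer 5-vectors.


Via rank(M_{q-1}∘⋯∘M_p): M ≅ I[1,1]^2, I[1,2], I[1,5], I[3,3], I[4,4], I[4,5].
μ_θ-semistable layers: μ^(1)=35; μ^(2)=22; μ^(3)=-56

((0, 0, 0, 0, 2); (0, 2, 2, 3, 0); (4, 0, 0, 0, 0))


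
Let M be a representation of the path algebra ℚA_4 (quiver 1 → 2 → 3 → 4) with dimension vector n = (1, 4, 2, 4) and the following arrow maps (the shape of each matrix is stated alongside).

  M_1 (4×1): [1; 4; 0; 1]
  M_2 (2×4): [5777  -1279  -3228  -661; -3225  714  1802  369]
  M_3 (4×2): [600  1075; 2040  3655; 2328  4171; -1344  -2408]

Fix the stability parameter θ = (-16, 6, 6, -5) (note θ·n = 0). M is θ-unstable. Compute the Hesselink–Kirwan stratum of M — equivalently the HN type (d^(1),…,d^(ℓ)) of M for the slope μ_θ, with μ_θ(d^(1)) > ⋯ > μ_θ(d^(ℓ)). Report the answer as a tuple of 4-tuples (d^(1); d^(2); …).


Interval decomposition of M: I[1,2], I[2,2], I[2,3], I[2,4], I[4,4]^3.
HN type (ℓ=4): μ^(1)=6; μ^(2)=7/3; μ^(3)=-5; μ^(4)=-16

((0, 3, 1, 0); (0, 1, 1, 1); (0, 0, 0, 3); (1, 0, 0, 0))
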